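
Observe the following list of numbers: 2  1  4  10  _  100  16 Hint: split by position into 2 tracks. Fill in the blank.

Split by position mod 2 into 2 tracks.
Subsequence A = 2, 4, ?, 16: a geometric progression (common ratio 2).
Subsequence B = 1, 10, 100: powers of 10.
The gap is subsequence A's term 3; the rule gives 8.

8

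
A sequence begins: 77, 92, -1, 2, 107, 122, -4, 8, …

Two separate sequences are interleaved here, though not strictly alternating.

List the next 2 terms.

137, 152

The slot pattern repeats as AABB (period 4), so there are 2 interleaved tracks.
Track A: 77, 92, 107, 122 (arithmetic, step +15).
Track B: -1, 2, -4, 8 (a geometric progression (common ratio -2)).
Position 9 falls in track A as its term 5, giving 137.
Term 10 comes from track A (its 6th entry): 152.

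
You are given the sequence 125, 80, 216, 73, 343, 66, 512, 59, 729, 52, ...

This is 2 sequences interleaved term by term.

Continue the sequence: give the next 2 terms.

1000, 45

Positions 1, 3, 5, … form one subsequence and positions 2, 4, 6, … form another.
Track A: 125, 216, 343, 512, 729 (the cubes 5³, 6³, 7³, …).
Track B: 80, 73, 66, 59, 52 (arithmetic, step −7).
Position 11 falls in track A as its term 6, giving 1000.
Term 12 comes from track B (its 6th entry): 45.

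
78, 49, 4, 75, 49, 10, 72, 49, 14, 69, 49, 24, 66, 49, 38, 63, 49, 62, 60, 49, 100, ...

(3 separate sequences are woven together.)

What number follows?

57

The terms cycle through 3 interleaved subsequences.
Track A: 78, 75, 72, 69, 66, 63, 60 — linear: a_n = 81 − 3·n.
Track B: 49, 49, 49, 49, 49, 49, 49 — constant 49.
Track C: 4, 10, 14, 24, 38, 62, 100 — a Fibonacci-like recurrence a_n = a_{n-1} + a_{n-2}.
Position 22 → track A, term 8 = 57.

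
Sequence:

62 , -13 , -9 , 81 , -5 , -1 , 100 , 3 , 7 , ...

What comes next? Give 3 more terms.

Reading positions in blocks of 3 reveals the pattern ABB — 2 tracks woven together.
Track A: 62, 81, 100. Arithmetic with common difference +19.
Track B: -13, -9, -5, -1, 3, 7. Arithmetic, step +4.
Position 10 falls in track A as its term 4, giving 119.
The 11th slot belongs to track B; its 7th term is 11.
Term 12 comes from track B (its 8th entry): 15.

119, 11, 15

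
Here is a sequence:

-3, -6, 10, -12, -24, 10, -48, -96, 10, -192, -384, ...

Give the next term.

Positions follow the repeating pattern AAB; grouping by letter gives 2 tracks.
Subsequence A: -3, -6, -12, -24, -48, -96, -192, -384 (geometric, ×2 each step).
Subsequence B: 10, 10, 10 (constant 10).
Term 12 comes from subsequence B (its 4th entry): 10.

10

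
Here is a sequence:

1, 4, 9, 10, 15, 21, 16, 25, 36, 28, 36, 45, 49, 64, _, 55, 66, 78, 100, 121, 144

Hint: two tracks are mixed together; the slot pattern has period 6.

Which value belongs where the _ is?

81

Positions follow the repeating pattern AAABBB; grouping by letter gives 2 tracks.
Track A is 1, 4, 9, 16, 25, 36, 49, 64, ?, 100, 121, 144, which is the squares 1², 2², 3², ….
Track B is 10, 15, 21, 28, 36, 45, 55, 66, 78, which is the triangular numbers T_4, T_5, ….
Track A's pattern makes the blank 81.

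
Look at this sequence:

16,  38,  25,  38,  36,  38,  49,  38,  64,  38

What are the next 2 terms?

Taking every 2nd term gives 2 separate tracks.
Track A: 16, 25, 36, 49, 64 (perfect squares starting at 4²).
Track B: 38, 38, 38, 38, 38 (always 38).
Position 11 → track A, term 6 = 81.
Term 12 comes from track B (its 6th entry): 38.

81, 38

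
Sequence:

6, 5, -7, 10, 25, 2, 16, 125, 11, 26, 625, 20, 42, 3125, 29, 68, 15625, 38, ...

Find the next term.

110

Taking every 3rd term gives 3 separate tracks.
Stream A = 6, 10, 16, 26, 42, 68: a Fibonacci-like recurrence a_n = a_{n-1} + a_{n-2}.
Stream B = 5, 25, 125, 625, 3125, 15625: powers 5^1, 5^2, 5^3, ….
Stream C = -7, 2, 11, 20, 29, 38: arithmetic with common difference +9.
Term 19 comes from stream A (its 7th entry): 110.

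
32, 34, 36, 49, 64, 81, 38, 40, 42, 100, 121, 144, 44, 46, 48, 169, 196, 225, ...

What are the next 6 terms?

Positions follow the repeating pattern AAABBB; grouping by letter gives 2 tracks.
Subsequence A: 32, 34, 36, 38, 40, 42, 44, 46, 48 — arithmetic, step +2.
Subsequence B: 49, 64, 81, 100, 121, 144, 169, 196, 225 — consecutive squares n² from n = 7.
Position 19 falls in subsequence A as its term 10, giving 50.
Position 20 → subsequence A, term 11 = 52.
Position 21 falls in subsequence A as its term 12, giving 54.
The 22nd slot belongs to subsequence B; its 10th term is 256.
Term 23 comes from subsequence B (its 11th entry): 289.
Position 24 → subsequence B, term 12 = 324.

50, 52, 54, 256, 289, 324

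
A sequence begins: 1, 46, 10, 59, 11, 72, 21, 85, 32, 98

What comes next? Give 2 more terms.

53, 111

Positions 1, 3, 5, … form one subsequence and positions 2, 4, 6, … form another.
Track A: 1, 10, 11, 21, 32 (a Fibonacci-like recurrence a_n = a_{n-1} + a_{n-2}).
Track B: 46, 59, 72, 85, 98 (arithmetic, step +13).
Term 11 comes from track A (its 6th entry): 53.
Position 12 falls in track B as its term 6, giving 111.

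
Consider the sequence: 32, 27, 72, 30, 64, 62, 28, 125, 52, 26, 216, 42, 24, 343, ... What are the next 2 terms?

32, 22

The terms cycle through 3 interleaved subsequences.
Track A: 32, 30, 28, 26, 24 — arithmetic, step −2.
Track B: 27, 64, 125, 216, 343 — the cubes 3³, 4³, 5³, ….
Track C: 72, 62, 52, 42 — linear: a_n = 82 − 10·n.
Term 15 comes from track C (its 5th entry): 32.
Position 16 falls in track A as its term 6, giving 22.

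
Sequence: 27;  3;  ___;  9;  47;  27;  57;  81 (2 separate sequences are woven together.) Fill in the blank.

37

Taking every 2nd term gives 2 separate tracks.
Stream A: 27, ?, 47, 57 — arithmetic with common difference +10.
Stream B: 3, 9, 27, 81 — powers 3^1, 3^2, 3^3, ….
Stream A's pattern makes the blank 37.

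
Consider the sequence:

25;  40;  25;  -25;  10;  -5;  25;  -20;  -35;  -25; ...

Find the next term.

-50

Reading positions in blocks of 3 reveals the pattern ABB — 2 tracks woven together.
Stream A = 25, -25, 25, -25: alternating ±25.
Stream B = 40, 25, 10, -5, -20, -35: arithmetic, step −15.
Position 11 falls in stream B as its term 7, giving -50.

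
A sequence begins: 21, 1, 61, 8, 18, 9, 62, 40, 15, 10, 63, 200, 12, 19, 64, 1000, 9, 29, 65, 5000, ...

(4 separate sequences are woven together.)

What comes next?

Taking every 4th term gives 4 separate tracks.
Subsequence A: 21, 18, 15, 12, 9 — arithmetic, step −3.
Subsequence B: 1, 9, 10, 19, 29 — each term equals the sum of the previous two.
Subsequence C: 61, 62, 63, 64, 65 — linear: a_n = 60 + n.
Subsequence D: 8, 40, 200, 1000, 5000 — geometric, ×5 each step.
The 21st slot belongs to subsequence A; its 6th term is 6.

6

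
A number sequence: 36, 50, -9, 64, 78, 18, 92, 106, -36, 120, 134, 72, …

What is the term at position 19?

204

The slot pattern repeats as AAB (period 3), so there are 2 interleaved tracks.
Subsequence A: 36, 50, 64, 78, 92, 106, 120, 134 — linear: a_n = 22 + 14·n.
Subsequence B: -9, 18, -36, 72 — geometric with ratio -2.
Position 19 falls in subsequence A as its term 13, giving 204.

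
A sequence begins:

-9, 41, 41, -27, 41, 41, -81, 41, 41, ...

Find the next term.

-243

Positions follow the repeating pattern ABB; grouping by letter gives 2 tracks.
Track A: -9, -27, -81. Multiplying by 3 each time.
Track B: 41, 41, 41, 41, 41, 41. The constant sequence 41.
The 10th slot belongs to track A; its 4th term is -243.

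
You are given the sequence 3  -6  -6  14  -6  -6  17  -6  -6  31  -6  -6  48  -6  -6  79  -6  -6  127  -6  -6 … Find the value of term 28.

539

The slot pattern repeats as ABB (period 3), so there are 2 interleaved tracks.
Stream A is 3, 14, 17, 31, 48, 79, 127, which is a Fibonacci-like recurrence a_n = a_{n-1} + a_{n-2}.
Stream B is -6, -6, -6, -6, -6, -6, -6, -6, -6, -6, -6, -6, -6, -6, which is always -6.
Position 28 → stream A, term 10 = 539.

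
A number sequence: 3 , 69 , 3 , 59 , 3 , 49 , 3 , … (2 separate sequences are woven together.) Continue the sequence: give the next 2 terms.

39, 3

The terms cycle through 2 interleaved subsequences.
Track A is 3, 3, 3, 3, which is always 3.
Track B is 69, 59, 49, which is subtracting 10 each time.
The 8th slot belongs to track B; its 4th term is 39.
Position 9 falls in track A as its term 5, giving 3.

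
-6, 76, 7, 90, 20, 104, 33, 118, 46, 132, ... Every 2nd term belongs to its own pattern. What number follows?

59

Taking every 2nd term gives 2 separate tracks.
Subsequence A = -6, 7, 20, 33, 46: arithmetic, step +13.
Subsequence B = 76, 90, 104, 118, 132: linear: a_n = 62 + 14·n.
Term 11 comes from subsequence A (its 6th entry): 59.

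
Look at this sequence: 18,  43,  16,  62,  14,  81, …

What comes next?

12

Odd-indexed and even-indexed terms follow separate rules.
Subsequence A: 18, 16, 14 — arithmetic with common difference −2.
Subsequence B: 43, 62, 81 — arithmetic, step +19.
Position 7 → subsequence A, term 4 = 12.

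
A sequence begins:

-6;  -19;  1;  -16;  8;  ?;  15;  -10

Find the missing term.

Taking every 2nd term gives 2 separate tracks.
Track A: -6, 1, 8, 15 — arithmetic, step +7.
Track B: -19, -16, ?, -10 — linear: a_n = -22 + 3·n.
So the missing entry in track B is -13.

-13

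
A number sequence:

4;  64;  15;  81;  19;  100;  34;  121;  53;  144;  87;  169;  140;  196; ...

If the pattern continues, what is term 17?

The terms cycle through 2 interleaved subsequences.
Track A: 4, 15, 19, 34, 53, 87, 140 (a Fibonacci-like recurrence a_n = a_{n-1} + a_{n-2}).
Track B: 64, 81, 100, 121, 144, 169, 196 (the squares 8², 9², 10², …).
The 17th slot belongs to track A; its 9th term is 367.

367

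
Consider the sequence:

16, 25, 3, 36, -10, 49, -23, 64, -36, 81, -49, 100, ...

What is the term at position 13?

Odd-indexed and even-indexed terms follow separate rules.
Track A: 16, 3, -10, -23, -36, -49 — arithmetic, step −13.
Track B: 25, 36, 49, 64, 81, 100 — the squares 5², 6², 7², ….
Position 13 → track A, term 7 = -62.

-62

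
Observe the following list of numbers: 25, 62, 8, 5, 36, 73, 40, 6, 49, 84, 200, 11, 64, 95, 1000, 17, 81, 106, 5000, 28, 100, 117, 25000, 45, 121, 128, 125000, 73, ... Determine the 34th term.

150

The terms cycle through 4 interleaved subsequences.
Track A: 25, 36, 49, 64, 81, 100, 121. The squares 5², 6², 7², ….
Track B: 62, 73, 84, 95, 106, 117, 128. Arithmetic, step +11.
Track C: 8, 40, 200, 1000, 5000, 25000, 125000. Geometric, ×5 each step.
Track D: 5, 6, 11, 17, 28, 45, 73. Each term equals the sum of the previous two.
The 34th slot belongs to track B; its 9th term is 150.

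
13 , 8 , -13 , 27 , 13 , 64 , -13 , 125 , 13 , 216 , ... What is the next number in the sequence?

Split by position mod 2 into 2 tracks.
Track A: 13, -13, 13, -13, 13. Oscillating between 13 and -13.
Track B: 8, 27, 64, 125, 216. Consecutive cubes n³ from n = 2.
Position 11 → track A, term 6 = -13.

-13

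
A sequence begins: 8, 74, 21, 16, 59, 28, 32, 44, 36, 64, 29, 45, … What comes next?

Taking every 3rd term gives 3 separate tracks.
Subsequence A is 8, 16, 32, 64, which is successive powers of 2.
Subsequence B is 74, 59, 44, 29, which is subtracting 15 each time.
Subsequence C is 21, 28, 36, 45, which is the triangular numbers T_6, T_7, ….
Term 13 comes from subsequence A (its 5th entry): 128.

128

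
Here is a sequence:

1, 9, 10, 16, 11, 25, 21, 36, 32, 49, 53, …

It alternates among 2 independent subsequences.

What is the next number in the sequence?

Positions 1, 3, 5, … form one subsequence and positions 2, 4, 6, … form another.
Subsequence A = 1, 10, 11, 21, 32, 53: a Fibonacci-like recurrence a_n = a_{n-1} + a_{n-2}.
Subsequence B = 9, 16, 25, 36, 49: consecutive squares n² from n = 3.
The 12th slot belongs to subsequence B; its 6th term is 64.

64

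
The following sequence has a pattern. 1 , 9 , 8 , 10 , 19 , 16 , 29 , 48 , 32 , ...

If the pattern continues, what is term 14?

327

Reading positions in blocks of 3 reveals the pattern AAB — 2 tracks woven together.
Subsequence A: 1, 9, 10, 19, 29, 48. Fibonacci-style (each term is the sum of the two before it).
Subsequence B: 8, 16, 32. Successive powers of 2.
Position 14 → subsequence A, term 10 = 327.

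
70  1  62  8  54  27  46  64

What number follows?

38

Taking every 2nd term gives 2 separate tracks.
Stream A: 70, 62, 54, 46 — subtracting 8 each time.
Stream B: 1, 8, 27, 64 — perfect cubes starting at 1³.
Term 9 comes from stream A (its 5th entry): 38.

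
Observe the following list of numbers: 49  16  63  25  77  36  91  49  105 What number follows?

The terms cycle through 2 interleaved subsequences.
Track A: 49, 63, 77, 91, 105 (arithmetic, step +14).
Track B: 16, 25, 36, 49 (perfect squares starting at 4²).
Position 10 → track B, term 5 = 64.

64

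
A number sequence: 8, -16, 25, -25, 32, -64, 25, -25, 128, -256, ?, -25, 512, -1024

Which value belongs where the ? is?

Positions follow the repeating pattern AABB; grouping by letter gives 2 tracks.
Stream A: 8, -16, 32, -64, 128, -256, 512, -1024 (geometric, ×-2 each step).
Stream B: 25, -25, 25, -25, ?, -25 (alternating ±25).
So the missing entry in stream B is 25.

25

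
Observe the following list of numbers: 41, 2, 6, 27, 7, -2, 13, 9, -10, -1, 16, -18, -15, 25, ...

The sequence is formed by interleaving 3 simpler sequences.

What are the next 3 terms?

Split by position mod 3: positions 1, 4, 7, … form one track, and each other residue class forms its own.
Subsequence A: 41, 27, 13, -1, -15 — arithmetic with common difference −14.
Subsequence B: 2, 7, 9, 16, 25 — each term equals the sum of the previous two.
Subsequence C: 6, -2, -10, -18 — subtracting 8 each time.
Position 15 → subsequence C, term 5 = -26.
Term 16 comes from subsequence A (its 6th entry): -29.
The 17th slot belongs to subsequence B; its 6th term is 41.

-26, -29, 41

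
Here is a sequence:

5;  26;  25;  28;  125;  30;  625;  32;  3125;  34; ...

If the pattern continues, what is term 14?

Odd-indexed and even-indexed terms follow separate rules.
Track A is 5, 25, 125, 625, 3125, which is geometric with ratio 5.
Track B is 26, 28, 30, 32, 34, which is arithmetic, step +2.
Term 14 comes from track B (its 7th entry): 38.

38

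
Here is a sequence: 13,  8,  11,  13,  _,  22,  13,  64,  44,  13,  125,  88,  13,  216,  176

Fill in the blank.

27

Read the sequence 3 terms at a time; column i is its own pattern.
Stream A: 13, 13, 13, 13, 13 — always 13.
Stream B: 8, ?, 64, 125, 216 — perfect cubes starting at 2³.
Stream C: 11, 22, 44, 88, 176 — geometric, ×2 each step.
So the missing entry in stream B is 27.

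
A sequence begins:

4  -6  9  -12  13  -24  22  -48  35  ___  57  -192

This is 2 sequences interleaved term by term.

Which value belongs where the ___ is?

The terms cycle through 2 interleaved subsequences.
Track A is 4, 9, 13, 22, 35, 57, which is a Fibonacci-like recurrence a_n = a_{n-1} + a_{n-2}.
Track B is -6, -12, -24, -48, ?, -192, which is multiplying by 2 each time.
The gap is track B's term 5; the rule gives -96.

-96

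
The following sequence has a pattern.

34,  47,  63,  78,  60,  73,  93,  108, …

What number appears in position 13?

Positions follow the repeating pattern AABB; grouping by letter gives 2 tracks.
Subsequence A is 34, 47, 60, 73, which is arithmetic with common difference +13.
Subsequence B is 63, 78, 93, 108, which is adding 15 each time.
The 13th slot belongs to subsequence A; its 7th term is 112.

112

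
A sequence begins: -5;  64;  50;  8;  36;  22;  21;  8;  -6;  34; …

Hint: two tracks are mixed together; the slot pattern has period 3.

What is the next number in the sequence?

Positions follow the repeating pattern ABB; grouping by letter gives 2 tracks.
Subsequence A is -5, 8, 21, 34, which is arithmetic with common difference +13.
Subsequence B is 64, 50, 36, 22, 8, -6, which is linear: a_n = 78 − 14·n.
Term 11 comes from subsequence B (its 7th entry): -20.

-20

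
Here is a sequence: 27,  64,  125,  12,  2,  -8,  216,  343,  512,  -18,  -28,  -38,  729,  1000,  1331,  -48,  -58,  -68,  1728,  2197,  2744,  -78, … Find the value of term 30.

Positions follow the repeating pattern AAABBB; grouping by letter gives 2 tracks.
Track A: 27, 64, 125, 216, 343, 512, 729, 1000, 1331, 1728, 2197, 2744. Perfect cubes starting at 3³.
Track B: 12, 2, -8, -18, -28, -38, -48, -58, -68, -78. Linear: a_n = 22 − 10·n.
The 30th slot belongs to track B; its 15th term is -128.

-128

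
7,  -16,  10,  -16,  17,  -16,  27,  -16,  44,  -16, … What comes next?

71

Odd-indexed and even-indexed terms follow separate rules.
Stream A: 7, 10, 17, 27, 44. Fibonacci-style (each term is the sum of the two before it).
Stream B: -16, -16, -16, -16, -16. Always -16.
Term 11 comes from stream A (its 6th entry): 71.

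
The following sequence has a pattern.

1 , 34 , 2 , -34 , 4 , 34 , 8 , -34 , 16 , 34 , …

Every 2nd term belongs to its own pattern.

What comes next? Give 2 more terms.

Positions 1, 3, 5, … form one subsequence and positions 2, 4, 6, … form another.
Track A: 1, 2, 4, 8, 16 — powers of 2.
Track B: 34, -34, 34, -34, 34 — oscillating between 34 and -34.
The 11th slot belongs to track A; its 6th term is 32.
Position 12 → track B, term 6 = -34.

32, -34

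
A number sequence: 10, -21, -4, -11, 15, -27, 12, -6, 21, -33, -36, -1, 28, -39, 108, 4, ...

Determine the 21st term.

45

Taking every 4th term gives 4 separate tracks.
Track A is 10, 15, 21, 28, which is triangular numbers starting at T_4.
Track B is -21, -27, -33, -39, which is linear: a_n = -15 − 6·n.
Track C is -4, 12, -36, 108, which is geometric, ×-3 each step.
Track D is -11, -6, -1, 4, which is adding 5 each time.
Position 21 falls in track A as its term 6, giving 45.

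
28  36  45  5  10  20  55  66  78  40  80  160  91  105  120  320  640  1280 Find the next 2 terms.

The slot pattern repeats as AAABBB (period 6), so there are 2 interleaved tracks.
Subsequence A: 28, 36, 45, 55, 66, 78, 91, 105, 120. The triangular numbers T_7, T_8, ….
Subsequence B: 5, 10, 20, 40, 80, 160, 320, 640, 1280. Geometric, ×2 each step.
Position 19 falls in subsequence A as its term 10, giving 136.
Position 20 falls in subsequence A as its term 11, giving 153.

136, 153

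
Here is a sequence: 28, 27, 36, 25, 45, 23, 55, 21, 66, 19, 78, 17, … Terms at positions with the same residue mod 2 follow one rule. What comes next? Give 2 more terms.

Taking every 2nd term gives 2 separate tracks.
Track A: 28, 36, 45, 55, 66, 78 — the triangular numbers T_7, T_8, ….
Track B: 27, 25, 23, 21, 19, 17 — linear: a_n = 29 − 2·n.
Term 13 comes from track A (its 7th entry): 91.
Position 14 falls in track B as its term 7, giving 15.

91, 15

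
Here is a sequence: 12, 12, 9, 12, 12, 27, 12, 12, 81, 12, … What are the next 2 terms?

The slot pattern repeats as AAB (period 3), so there are 2 interleaved tracks.
Subsequence A is 12, 12, 12, 12, 12, 12, 12, which is the constant sequence 12.
Subsequence B is 9, 27, 81, which is powers 3^2, 3^3, 3^4, ….
The 11th slot belongs to subsequence A; its 8th term is 12.
Position 12 falls in subsequence B as its term 4, giving 243.

12, 243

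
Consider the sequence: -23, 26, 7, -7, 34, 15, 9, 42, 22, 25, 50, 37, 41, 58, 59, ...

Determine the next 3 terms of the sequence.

The terms cycle through 3 interleaved subsequences.
Track A is -23, -7, 9, 25, 41, which is arithmetic with common difference +16.
Track B is 26, 34, 42, 50, 58, which is arithmetic, step +8.
Track C is 7, 15, 22, 37, 59, which is Fibonacci-style (each term is the sum of the two before it).
Term 16 comes from track A (its 6th entry): 57.
Term 17 comes from track B (its 6th entry): 66.
The 18th slot belongs to track C; its 6th term is 96.

57, 66, 96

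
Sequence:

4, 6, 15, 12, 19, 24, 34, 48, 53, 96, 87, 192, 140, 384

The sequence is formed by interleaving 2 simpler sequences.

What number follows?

227

The terms cycle through 2 interleaved subsequences.
Subsequence A is 4, 15, 19, 34, 53, 87, 140, which is each term equals the sum of the previous two.
Subsequence B is 6, 12, 24, 48, 96, 192, 384, which is geometric with ratio 2.
Position 15 falls in subsequence A as its term 8, giving 227.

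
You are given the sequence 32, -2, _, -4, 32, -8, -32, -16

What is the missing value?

Odd-indexed and even-indexed terms follow separate rules.
Subsequence A is 32, ?, 32, -32, which is alternating ±32.
Subsequence B is -2, -4, -8, -16, which is geometric with ratio 2.
So the missing entry in subsequence A is -32.

-32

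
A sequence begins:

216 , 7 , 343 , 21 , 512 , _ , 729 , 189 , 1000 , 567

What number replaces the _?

Taking every 2nd term gives 2 separate tracks.
Stream A is 216, 343, 512, 729, 1000, which is perfect cubes starting at 6³.
Stream B is 7, 21, ?, 189, 567, which is geometric, ×3 each step.
Stream B's pattern makes the blank 63.

63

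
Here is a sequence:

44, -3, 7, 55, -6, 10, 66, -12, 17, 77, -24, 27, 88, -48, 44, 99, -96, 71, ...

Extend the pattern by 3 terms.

Read the sequence 3 terms at a time; column i is its own pattern.
Track A: 44, 55, 66, 77, 88, 99 (arithmetic with common difference +11).
Track B: -3, -6, -12, -24, -48, -96 (geometric with ratio 2).
Track C: 7, 10, 17, 27, 44, 71 (each term equals the sum of the previous two).
Position 19 → track A, term 7 = 110.
Position 20 → track B, term 7 = -192.
Term 21 comes from track C (its 7th entry): 115.

110, -192, 115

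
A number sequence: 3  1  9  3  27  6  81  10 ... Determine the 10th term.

Positions 1, 3, 5, … form one subsequence and positions 2, 4, 6, … form another.
Stream A is 3, 9, 27, 81, which is powers 3^1, 3^2, 3^3, ….
Stream B is 1, 3, 6, 10, which is triangular numbers n(n+1)/2 for n = 1, 2, ….
Position 10 falls in stream B as its term 5, giving 15.

15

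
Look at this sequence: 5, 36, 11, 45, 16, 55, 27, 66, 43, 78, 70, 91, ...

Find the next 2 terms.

113, 105

Positions 1, 3, 5, … form one subsequence and positions 2, 4, 6, … form another.
Track A: 5, 11, 16, 27, 43, 70. Each term equals the sum of the previous two.
Track B: 36, 45, 55, 66, 78, 91. Triangular numbers n(n+1)/2 for n = 8, 9, ….
The 13th slot belongs to track A; its 7th term is 113.
Term 14 comes from track B (its 7th entry): 105.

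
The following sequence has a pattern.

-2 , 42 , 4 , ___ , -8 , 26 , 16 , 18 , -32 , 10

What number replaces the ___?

Taking every 2nd term gives 2 separate tracks.
Subsequence A is -2, 4, -8, 16, -32, which is multiplying by -2 each time.
Subsequence B is 42, ?, 26, 18, 10, which is subtracting 8 each time.
Filling subsequence B at index 2 by its rule yields 34.

34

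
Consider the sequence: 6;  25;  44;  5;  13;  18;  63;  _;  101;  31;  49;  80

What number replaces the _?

Positions follow the repeating pattern AAABBB; grouping by letter gives 2 tracks.
Track A: 6, 25, 44, 63, ?, 101 (arithmetic with common difference +19).
Track B: 5, 13, 18, 31, 49, 80 (each term equals the sum of the previous two).
So the missing entry in track A is 82.

82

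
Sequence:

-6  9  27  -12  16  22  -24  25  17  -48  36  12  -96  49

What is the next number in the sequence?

7

Taking every 3rd term gives 3 separate tracks.
Stream A: -6, -12, -24, -48, -96 (geometric with ratio 2).
Stream B: 9, 16, 25, 36, 49 (the squares 3², 4², 5², …).
Stream C: 27, 22, 17, 12 (subtracting 5 each time).
Position 15 falls in stream C as its term 5, giving 7.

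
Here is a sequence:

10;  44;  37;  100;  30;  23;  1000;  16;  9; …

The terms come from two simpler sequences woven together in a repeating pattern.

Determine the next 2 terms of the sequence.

10000, 2

The slot pattern repeats as ABB (period 3), so there are 2 interleaved tracks.
Subsequence A: 10, 100, 1000. Powers of 10.
Subsequence B: 44, 37, 30, 23, 16, 9. Subtracting 7 each time.
Term 10 comes from subsequence A (its 4th entry): 10000.
Position 11 falls in subsequence B as its term 7, giving 2.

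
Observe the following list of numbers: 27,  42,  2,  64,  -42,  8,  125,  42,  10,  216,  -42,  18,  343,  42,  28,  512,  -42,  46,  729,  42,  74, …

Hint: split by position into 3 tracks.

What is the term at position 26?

42

Split by position mod 3 into 3 tracks.
Track A: 27, 64, 125, 216, 343, 512, 729. Consecutive cubes n³ from n = 3.
Track B: 42, -42, 42, -42, 42, -42, 42. The oscillation 42·(−1)^(n+1).
Track C: 2, 8, 10, 18, 28, 46, 74. Fibonacci-style (each term is the sum of the two before it).
Term 26 comes from track B (its 9th entry): 42.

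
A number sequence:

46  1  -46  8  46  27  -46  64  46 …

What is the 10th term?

Odd-indexed and even-indexed terms follow separate rules.
Track A: 46, -46, 46, -46, 46. Alternating ±46.
Track B: 1, 8, 27, 64. Consecutive cubes n³ from n = 1.
Position 10 → track B, term 5 = 125.

125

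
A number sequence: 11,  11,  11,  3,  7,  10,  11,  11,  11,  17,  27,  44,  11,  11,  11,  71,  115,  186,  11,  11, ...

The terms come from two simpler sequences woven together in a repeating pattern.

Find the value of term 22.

301

Positions follow the repeating pattern AAABBB; grouping by letter gives 2 tracks.
Track A: 11, 11, 11, 11, 11, 11, 11, 11, 11, 11, 11. Constant 11.
Track B: 3, 7, 10, 17, 27, 44, 71, 115, 186. A Fibonacci-like recurrence a_n = a_{n-1} + a_{n-2}.
The 22nd slot belongs to track B; its 10th term is 301.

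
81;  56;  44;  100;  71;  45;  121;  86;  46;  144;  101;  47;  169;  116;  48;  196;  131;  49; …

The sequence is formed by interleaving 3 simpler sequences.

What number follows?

225

Taking every 3rd term gives 3 separate tracks.
Subsequence A: 81, 100, 121, 144, 169, 196 — the squares 9², 10², 11², ….
Subsequence B: 56, 71, 86, 101, 116, 131 — arithmetic with common difference +15.
Subsequence C: 44, 45, 46, 47, 48, 49 — arithmetic, step +1.
Term 19 comes from subsequence A (its 7th entry): 225.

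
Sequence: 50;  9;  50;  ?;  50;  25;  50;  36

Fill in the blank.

16

Split by position mod 2 into 2 tracks.
Track A: 50, 50, 50, 50. Always 50.
Track B: 9, ?, 25, 36. Consecutive squares n² from n = 3.
Filling track B at index 2 by its rule yields 16.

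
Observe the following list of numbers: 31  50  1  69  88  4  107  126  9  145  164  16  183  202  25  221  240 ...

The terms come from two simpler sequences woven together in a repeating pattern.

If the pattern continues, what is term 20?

Reading positions in blocks of 3 reveals the pattern AAB — 2 tracks woven together.
Track A = 31, 50, 69, 88, 107, 126, 145, 164, 183, 202, 221, 240: arithmetic, step +19.
Track B = 1, 4, 9, 16, 25: perfect squares starting at 1².
Position 20 → track A, term 14 = 278.

278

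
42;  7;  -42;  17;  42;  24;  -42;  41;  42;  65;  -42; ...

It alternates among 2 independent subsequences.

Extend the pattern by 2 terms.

Split by position mod 2 into 2 tracks.
Track A: 42, -42, 42, -42, 42, -42. Oscillating between 42 and -42.
Track B: 7, 17, 24, 41, 65. A Fibonacci-like recurrence a_n = a_{n-1} + a_{n-2}.
Position 12 → track B, term 6 = 106.
Position 13 → track A, term 7 = 42.

106, 42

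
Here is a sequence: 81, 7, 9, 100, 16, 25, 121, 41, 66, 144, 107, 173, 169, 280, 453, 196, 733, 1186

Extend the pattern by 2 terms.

Positions follow the repeating pattern ABB; grouping by letter gives 2 tracks.
Track A: 81, 100, 121, 144, 169, 196 — the squares 9², 10², 11², ….
Track B: 7, 9, 16, 25, 41, 66, 107, 173, 280, 453, 733, 1186 — each term equals the sum of the previous two.
Position 19 falls in track A as its term 7, giving 225.
Position 20 falls in track B as its term 13, giving 1919.

225, 1919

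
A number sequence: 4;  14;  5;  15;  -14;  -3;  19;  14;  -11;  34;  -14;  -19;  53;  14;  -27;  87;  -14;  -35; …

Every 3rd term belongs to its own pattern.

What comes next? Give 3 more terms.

140, 14, -43

Taking every 3rd term gives 3 separate tracks.
Track A: 4, 15, 19, 34, 53, 87. Each term equals the sum of the previous two.
Track B: 14, -14, 14, -14, 14, -14. The oscillation 14·(−1)^(n+1).
Track C: 5, -3, -11, -19, -27, -35. Subtracting 8 each time.
The 19th slot belongs to track A; its 7th term is 140.
Position 20 → track B, term 7 = 14.
Term 21 comes from track C (its 7th entry): -43.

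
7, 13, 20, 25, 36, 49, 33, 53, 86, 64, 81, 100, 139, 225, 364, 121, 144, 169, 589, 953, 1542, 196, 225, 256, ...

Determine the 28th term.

The slot pattern repeats as AAABBB (period 6), so there are 2 interleaved tracks.
Track A: 7, 13, 20, 33, 53, 86, 139, 225, 364, 589, 953, 1542 — each term equals the sum of the previous two.
Track B: 25, 36, 49, 64, 81, 100, 121, 144, 169, 196, 225, 256 — consecutive squares n² from n = 5.
Position 28 falls in track B as its term 13, giving 289.

289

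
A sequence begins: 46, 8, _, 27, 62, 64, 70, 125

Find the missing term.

Taking every 2nd term gives 2 separate tracks.
Subsequence A = 46, ?, 62, 70: arithmetic with common difference +8.
Subsequence B = 8, 27, 64, 125: perfect cubes starting at 2³.
So the missing entry in subsequence A is 54.

54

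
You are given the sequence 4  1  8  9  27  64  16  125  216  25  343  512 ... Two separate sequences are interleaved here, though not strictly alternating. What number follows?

Reading positions in blocks of 3 reveals the pattern ABB — 2 tracks woven together.
Subsequence A: 4, 9, 16, 25 (the squares 2², 3², 4², …).
Subsequence B: 1, 8, 27, 64, 125, 216, 343, 512 (the cubes 1³, 2³, 3³, …).
The 13th slot belongs to subsequence A; its 5th term is 36.

36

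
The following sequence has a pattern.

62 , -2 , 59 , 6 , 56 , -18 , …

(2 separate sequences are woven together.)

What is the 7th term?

53

Split by position mod 2 into 2 tracks.
Track A: 62, 59, 56 — subtracting 3 each time.
Track B: -2, 6, -18 — geometric, ×-3 each step.
The 7th slot belongs to track A; its 4th term is 53.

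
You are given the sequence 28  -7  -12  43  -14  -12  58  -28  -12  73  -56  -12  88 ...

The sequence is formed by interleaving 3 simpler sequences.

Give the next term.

-112

The terms cycle through 3 interleaved subsequences.
Track A: 28, 43, 58, 73, 88 (linear: a_n = 13 + 15·n).
Track B: -7, -14, -28, -56 (geometric with ratio 2).
Track C: -12, -12, -12, -12 (always -12).
Position 14 falls in track B as its term 5, giving -112.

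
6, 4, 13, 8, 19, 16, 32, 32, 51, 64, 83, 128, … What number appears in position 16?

Odd-indexed and even-indexed terms follow separate rules.
Track A is 6, 13, 19, 32, 51, 83, which is each term equals the sum of the previous two.
Track B is 4, 8, 16, 32, 64, 128, which is geometric with ratio 2.
Term 16 comes from track B (its 8th entry): 512.

512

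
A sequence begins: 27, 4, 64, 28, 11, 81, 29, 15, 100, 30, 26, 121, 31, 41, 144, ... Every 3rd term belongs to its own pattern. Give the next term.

Split by position mod 3: positions 1, 4, 7, … form one track, and each other residue class forms its own.
Track A: 27, 28, 29, 30, 31. Arithmetic with common difference +1.
Track B: 4, 11, 15, 26, 41. A Fibonacci-like recurrence a_n = a_{n-1} + a_{n-2}.
Track C: 64, 81, 100, 121, 144. Consecutive squares n² from n = 8.
The 16th slot belongs to track A; its 6th term is 32.

32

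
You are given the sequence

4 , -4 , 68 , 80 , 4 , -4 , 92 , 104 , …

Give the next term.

Reading positions in blocks of 4 reveals the pattern AABB — 2 tracks woven together.
Track A = 4, -4, 4, -4: the oscillation 4·(−1)^(n+1).
Track B = 68, 80, 92, 104: arithmetic with common difference +12.
Position 9 → track A, term 5 = 4.

4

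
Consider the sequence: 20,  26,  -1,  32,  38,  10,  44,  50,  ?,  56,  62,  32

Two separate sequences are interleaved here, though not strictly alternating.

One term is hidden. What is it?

Positions follow the repeating pattern AAB; grouping by letter gives 2 tracks.
Track A: 20, 26, 32, 38, 44, 50, 56, 62 (arithmetic, step +6).
Track B: -1, 10, ?, 32 (linear: a_n = -12 + 11·n).
The gap is track B's term 3; the rule gives 21.

21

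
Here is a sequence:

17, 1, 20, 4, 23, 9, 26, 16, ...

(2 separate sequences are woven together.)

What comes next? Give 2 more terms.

29, 25

Taking every 2nd term gives 2 separate tracks.
Subsequence A is 17, 20, 23, 26, which is arithmetic, step +3.
Subsequence B is 1, 4, 9, 16, which is consecutive squares n² from n = 1.
The 9th slot belongs to subsequence A; its 5th term is 29.
Term 10 comes from subsequence B (its 5th entry): 25.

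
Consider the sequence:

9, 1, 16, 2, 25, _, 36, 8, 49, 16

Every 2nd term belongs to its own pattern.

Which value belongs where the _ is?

4

Taking every 2nd term gives 2 separate tracks.
Subsequence A is 9, 16, 25, 36, 49, which is the squares 3², 4², 5², ….
Subsequence B is 1, 2, ?, 8, 16, which is multiplying by 2 each time.
Filling subsequence B at index 3 by its rule yields 4.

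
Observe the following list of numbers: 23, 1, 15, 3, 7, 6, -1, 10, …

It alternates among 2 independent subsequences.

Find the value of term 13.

-25

Positions 1, 3, 5, … form one subsequence and positions 2, 4, 6, … form another.
Subsequence A = 23, 15, 7, -1: arithmetic, step −8.
Subsequence B = 1, 3, 6, 10: triangular numbers n(n+1)/2 for n = 1, 2, ….
Position 13 falls in subsequence A as its term 7, giving -25.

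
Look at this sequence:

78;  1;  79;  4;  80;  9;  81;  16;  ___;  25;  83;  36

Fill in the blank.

Odd-indexed and even-indexed terms follow separate rules.
Stream A is 78, 79, 80, 81, ?, 83, which is adding 1 each time.
Stream B is 1, 4, 9, 16, 25, 36, which is the squares 1², 2², 3², ….
Stream A's pattern makes the blank 82.

82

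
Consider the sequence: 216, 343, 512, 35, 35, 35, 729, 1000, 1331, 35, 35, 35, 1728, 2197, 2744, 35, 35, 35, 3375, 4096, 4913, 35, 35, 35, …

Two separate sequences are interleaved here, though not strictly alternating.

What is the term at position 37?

The slot pattern repeats as AAABBB (period 6), so there are 2 interleaved tracks.
Track A = 216, 343, 512, 729, 1000, 1331, 1728, 2197, 2744, 3375, 4096, 4913: perfect cubes starting at 6³.
Track B = 35, 35, 35, 35, 35, 35, 35, 35, 35, 35, 35, 35: the constant sequence 35.
Position 37 → track A, term 19 = 13824.

13824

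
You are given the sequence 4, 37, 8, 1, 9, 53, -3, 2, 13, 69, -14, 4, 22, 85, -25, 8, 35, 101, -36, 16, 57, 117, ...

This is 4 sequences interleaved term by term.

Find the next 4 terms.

Taking every 4th term gives 4 separate tracks.
Track A: 4, 9, 13, 22, 35, 57 — each term equals the sum of the previous two.
Track B: 37, 53, 69, 85, 101, 117 — arithmetic, step +16.
Track C: 8, -3, -14, -25, -36 — linear: a_n = 19 − 11·n.
Track D: 1, 2, 4, 8, 16 — powers of 2.
Position 23 falls in track C as its term 6, giving -47.
Position 24 falls in track D as its term 6, giving 32.
Term 25 comes from track A (its 7th entry): 92.
Term 26 comes from track B (its 7th entry): 133.

-47, 32, 92, 133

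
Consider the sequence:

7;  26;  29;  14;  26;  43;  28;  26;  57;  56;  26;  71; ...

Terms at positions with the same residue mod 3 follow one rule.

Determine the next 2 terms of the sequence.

112, 26

The terms cycle through 3 interleaved subsequences.
Track A = 7, 14, 28, 56: geometric with ratio 2.
Track B = 26, 26, 26, 26: always 26.
Track C = 29, 43, 57, 71: arithmetic with common difference +14.
Term 13 comes from track A (its 5th entry): 112.
The 14th slot belongs to track B; its 5th term is 26.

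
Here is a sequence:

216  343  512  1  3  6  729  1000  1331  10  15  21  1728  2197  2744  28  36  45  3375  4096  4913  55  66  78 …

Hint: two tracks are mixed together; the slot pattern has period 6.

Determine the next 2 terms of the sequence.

5832, 6859

Positions follow the repeating pattern AAABBB; grouping by letter gives 2 tracks.
Track A: 216, 343, 512, 729, 1000, 1331, 1728, 2197, 2744, 3375, 4096, 4913 — perfect cubes starting at 6³.
Track B: 1, 3, 6, 10, 15, 21, 28, 36, 45, 55, 66, 78 — triangular numbers n(n+1)/2 for n = 1, 2, ….
Position 25 → track A, term 13 = 5832.
Position 26 → track A, term 14 = 6859.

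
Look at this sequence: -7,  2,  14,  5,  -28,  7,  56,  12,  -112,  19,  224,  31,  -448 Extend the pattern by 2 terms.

50, 896

Split by position mod 2 into 2 tracks.
Track A: -7, 14, -28, 56, -112, 224, -448 (geometric, ×-2 each step).
Track B: 2, 5, 7, 12, 19, 31 (each term equals the sum of the previous two).
Position 14 → track B, term 7 = 50.
The 15th slot belongs to track A; its 8th term is 896.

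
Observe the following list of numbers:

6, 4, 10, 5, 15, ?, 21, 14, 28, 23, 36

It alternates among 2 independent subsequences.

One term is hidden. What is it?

9

Positions 1, 3, 5, … form one subsequence and positions 2, 4, 6, … form another.
Stream A: 6, 10, 15, 21, 28, 36 (triangular numbers n(n+1)/2 for n = 3, 4, …).
Stream B: 4, 5, ?, 14, 23 (each term equals the sum of the previous two).
The gap is stream B's term 3; the rule gives 9.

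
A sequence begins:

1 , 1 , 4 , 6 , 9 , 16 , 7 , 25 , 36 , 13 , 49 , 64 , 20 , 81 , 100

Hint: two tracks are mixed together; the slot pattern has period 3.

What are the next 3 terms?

Positions follow the repeating pattern ABB; grouping by letter gives 2 tracks.
Track A = 1, 6, 7, 13, 20: a Fibonacci-like recurrence a_n = a_{n-1} + a_{n-2}.
Track B = 1, 4, 9, 16, 25, 36, 49, 64, 81, 100: the squares 1², 2², 3², ….
Position 16 falls in track A as its term 6, giving 33.
Position 17 falls in track B as its term 11, giving 121.
The 18th slot belongs to track B; its 12th term is 144.

33, 121, 144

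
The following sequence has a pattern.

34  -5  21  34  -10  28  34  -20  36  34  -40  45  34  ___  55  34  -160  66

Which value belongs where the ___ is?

-80

The terms cycle through 3 interleaved subsequences.
Subsequence A: 34, 34, 34, 34, 34, 34. Always 34.
Subsequence B: -5, -10, -20, -40, ?, -160. Multiplying by 2 each time.
Subsequence C: 21, 28, 36, 45, 55, 66. The triangular numbers T_6, T_7, ….
Filling subsequence B at index 5 by its rule yields -80.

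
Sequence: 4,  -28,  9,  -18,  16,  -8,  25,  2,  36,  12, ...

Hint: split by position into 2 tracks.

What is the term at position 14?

Taking every 2nd term gives 2 separate tracks.
Subsequence A: 4, 9, 16, 25, 36. The squares 2², 3², 4², ….
Subsequence B: -28, -18, -8, 2, 12. Arithmetic with common difference +10.
Position 14 → subsequence B, term 7 = 32.

32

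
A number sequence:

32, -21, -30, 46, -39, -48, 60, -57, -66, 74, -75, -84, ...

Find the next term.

The slot pattern repeats as ABB (period 3), so there are 2 interleaved tracks.
Stream A: 32, 46, 60, 74 (arithmetic, step +14).
Stream B: -21, -30, -39, -48, -57, -66, -75, -84 (linear: a_n = -12 − 9·n).
Position 13 falls in stream A as its term 5, giving 88.

88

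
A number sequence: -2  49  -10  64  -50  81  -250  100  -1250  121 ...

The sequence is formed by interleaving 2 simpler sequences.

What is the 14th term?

169

Taking every 2nd term gives 2 separate tracks.
Track A: -2, -10, -50, -250, -1250 (multiplying by 5 each time).
Track B: 49, 64, 81, 100, 121 (consecutive squares n² from n = 7).
Term 14 comes from track B (its 7th entry): 169.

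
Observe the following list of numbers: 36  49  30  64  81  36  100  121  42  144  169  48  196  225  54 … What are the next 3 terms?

256, 289, 60

Positions follow the repeating pattern AAB; grouping by letter gives 2 tracks.
Track A: 36, 49, 64, 81, 100, 121, 144, 169, 196, 225 — perfect squares starting at 6².
Track B: 30, 36, 42, 48, 54 — arithmetic, step +6.
Term 16 comes from track A (its 11th entry): 256.
Position 17 falls in track A as its term 12, giving 289.
Term 18 comes from track B (its 6th entry): 60.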